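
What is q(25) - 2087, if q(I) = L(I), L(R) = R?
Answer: -2062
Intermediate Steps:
q(I) = I
q(25) - 2087 = 25 - 2087 = -2062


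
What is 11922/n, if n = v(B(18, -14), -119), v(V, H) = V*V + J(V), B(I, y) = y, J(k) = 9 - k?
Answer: 3974/73 ≈ 54.438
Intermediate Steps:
v(V, H) = 9 + V² - V (v(V, H) = V*V + (9 - V) = V² + (9 - V) = 9 + V² - V)
n = 219 (n = 9 + (-14)² - 1*(-14) = 9 + 196 + 14 = 219)
11922/n = 11922/219 = 11922*(1/219) = 3974/73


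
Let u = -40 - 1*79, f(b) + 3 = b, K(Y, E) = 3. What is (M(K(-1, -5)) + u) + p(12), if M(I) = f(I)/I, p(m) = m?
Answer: -107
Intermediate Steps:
f(b) = -3 + b
M(I) = (-3 + I)/I
u = -119 (u = -40 - 79 = -119)
(M(K(-1, -5)) + u) + p(12) = ((-3 + 3)/3 - 119) + 12 = ((⅓)*0 - 119) + 12 = (0 - 119) + 12 = -119 + 12 = -107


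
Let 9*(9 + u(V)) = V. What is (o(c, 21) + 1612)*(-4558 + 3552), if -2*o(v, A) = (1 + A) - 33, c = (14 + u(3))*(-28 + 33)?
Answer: -1627205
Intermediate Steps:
u(V) = -9 + V/9
c = 80/3 (c = (14 + (-9 + (1/9)*3))*(-28 + 33) = (14 + (-9 + 1/3))*5 = (14 - 26/3)*5 = (16/3)*5 = 80/3 ≈ 26.667)
o(v, A) = 16 - A/2 (o(v, A) = -((1 + A) - 33)/2 = -(-32 + A)/2 = 16 - A/2)
(o(c, 21) + 1612)*(-4558 + 3552) = ((16 - 1/2*21) + 1612)*(-4558 + 3552) = ((16 - 21/2) + 1612)*(-1006) = (11/2 + 1612)*(-1006) = (3235/2)*(-1006) = -1627205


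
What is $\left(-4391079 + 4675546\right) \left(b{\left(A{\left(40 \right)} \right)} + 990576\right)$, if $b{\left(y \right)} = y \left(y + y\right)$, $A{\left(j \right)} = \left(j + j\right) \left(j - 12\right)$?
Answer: $3136469421392$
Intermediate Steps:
$A{\left(j \right)} = 2 j \left(-12 + j\right)$
$b{\left(y \right)} = 2 y^{2}$ ($b{\left(y \right)} = y 2 y = 2 y^{2}$)
$\left(-4391079 + 4675546\right) \left(b{\left(A{\left(40 \right)} \right)} + 990576\right) = \left(-4391079 + 4675546\right) \left(2 \left(2 \cdot 40 \left(-12 + 40\right)\right)^{2} + 990576\right) = 284467 \left(2 \left(2 \cdot 40 \cdot 28\right)^{2} + 990576\right) = 284467 \left(2 \cdot 2240^{2} + 990576\right) = 284467 \left(2 \cdot 5017600 + 990576\right) = 284467 \left(10035200 + 990576\right) = 284467 \cdot 11025776 = 3136469421392$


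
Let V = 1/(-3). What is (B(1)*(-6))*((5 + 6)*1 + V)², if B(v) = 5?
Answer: -10240/3 ≈ -3413.3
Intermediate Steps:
V = -⅓ ≈ -0.33333
(B(1)*(-6))*((5 + 6)*1 + V)² = (5*(-6))*((5 + 6)*1 - ⅓)² = -30*(11*1 - ⅓)² = -30*(11 - ⅓)² = -30*(32/3)² = -30*1024/9 = -10240/3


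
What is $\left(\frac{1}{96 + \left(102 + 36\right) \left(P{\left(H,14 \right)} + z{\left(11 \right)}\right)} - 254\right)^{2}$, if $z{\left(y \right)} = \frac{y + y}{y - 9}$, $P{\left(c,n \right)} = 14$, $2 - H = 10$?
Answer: $\frac{811229866489}{12574116} \approx 64516.0$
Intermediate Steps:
$H = -8$ ($H = 2 - 10 = -8$)
$z{\left(y \right)} = \frac{2 y}{-9 + y}$ ($z{\left(y \right)} = \frac{2 y}{y - 9} = \frac{2 y}{-9 + y}$)
$\left(\frac{1}{96 + \left(102 + 36\right) \left(P{\left(H,14 \right)} + z{\left(11 \right)}\right)} - 254\right)^{2} = \left(\frac{1}{96 + \left(102 + 36\right) \left(14 + 2 \cdot 11 \frac{1}{-9 + 11}\right)} - 254\right)^{2} = \left(\frac{1}{96 + 138 \left(14 + 2 \cdot 11 \cdot \frac{1}{2}\right)} - 254\right)^{2} = \left(\frac{1}{96 + 138 \left(14 + 11\right)} - 254\right)^{2} = \left(\frac{1}{96 + 138 \cdot 25} - 254\right)^{2} = \left(\frac{1}{96 + 3450} - 254\right)^{2} = \left(\frac{1}{3546} - 254\right)^{2} = \left(- \frac{900683}{3546}\right)^{2} = \frac{811229866489}{12574116}$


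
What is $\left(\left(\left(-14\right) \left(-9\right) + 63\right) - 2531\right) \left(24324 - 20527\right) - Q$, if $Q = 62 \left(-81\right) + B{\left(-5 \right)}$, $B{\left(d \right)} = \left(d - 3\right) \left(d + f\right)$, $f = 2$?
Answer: $-8887576$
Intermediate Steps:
$B{\left(d \right)} = \left(-3 + d\right) \left(2 + d\right)$ ($B{\left(d \right)} = \left(d - 3\right) \left(d + 2\right) = \left(-3 + d\right) \left(2 + d\right)$)
$Q = -4998$ ($Q = 62 \left(-81\right) - \left(1 - 25\right) = -5022 + \left(-6 + 25 + 5\right) = -5022 + 24 = -4998$)
$\left(\left(\left(-14\right) \left(-9\right) + 63\right) - 2531\right) \left(24324 - 20527\right) - Q = \left(\left(\left(-14\right) \left(-9\right) + 63\right) - 2531\right) \left(24324 - 20527\right) - -4998 = \left(\left(126 + 63\right) - 2531\right) 3797 + 4998 = \left(189 - 2531\right) 3797 + 4998 = \left(-2342\right) 3797 + 4998 = -8892574 + 4998 = -8887576$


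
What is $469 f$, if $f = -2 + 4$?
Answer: $938$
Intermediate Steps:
$f = 2$
$469 f = 469 \cdot 2 = 938$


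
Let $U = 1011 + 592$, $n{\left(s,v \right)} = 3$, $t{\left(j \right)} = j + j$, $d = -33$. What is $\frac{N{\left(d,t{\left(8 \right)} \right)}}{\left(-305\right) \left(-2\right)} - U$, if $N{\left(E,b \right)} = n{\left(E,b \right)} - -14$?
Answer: $- \frac{977813}{610} \approx -1603.0$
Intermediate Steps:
$t{\left(j \right)} = 2 j$
$U = 1603$
$N{\left(E,b \right)} = 17$ ($N{\left(E,b \right)} = 3 - -14 = 3 + 14 = 17$)
$\frac{N{\left(d,t{\left(8 \right)} \right)}}{\left(-305\right) \left(-2\right)} - U = \frac{17}{\left(-305\right) \left(-2\right)} - 1603 = \frac{17}{610} - 1603 = - \frac{977813}{610}$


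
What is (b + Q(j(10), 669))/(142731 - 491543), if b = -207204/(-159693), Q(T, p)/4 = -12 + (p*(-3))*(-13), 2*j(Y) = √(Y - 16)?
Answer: -1388228516/4641902893 ≈ -0.29906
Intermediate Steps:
j(Y) = √(-16 + Y)/2 (j(Y) = √(Y - 16)/2 = √(-16 + Y)/2)
Q(T, p) = -48 + 156*p (Q(T, p) = 4*(-12 + (p*(-3))*(-13)) = 4*(-12 - 3*p*(-13)) = 4*(-12 + 39*p) = -48 + 156*p)
b = 69068/53231 (b = -207204*(-1/159693) = 69068/53231 ≈ 1.2975)
(b + Q(j(10), 669))/(142731 - 491543) = (69068/53231 + (-48 + 156*669))/(142731 - 491543) = (69068/53231 + (-48 + 104364))/(-348812) = (69068/53231 + 104316)*(-1/348812) = (5552914064/53231)*(-1/348812) = -1388228516/4641902893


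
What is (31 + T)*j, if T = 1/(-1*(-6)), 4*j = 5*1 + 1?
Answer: 187/4 ≈ 46.750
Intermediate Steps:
j = 3/2 (j = (5*1 + 1)/4 = (5 + 1)/4 = (¼)*6 = 3/2 ≈ 1.5000)
T = ⅙ (T = 1/6 = ⅙ ≈ 0.16667)
(31 + T)*j = (31 + ⅙)*(3/2) = (187/6)*(3/2) = 187/4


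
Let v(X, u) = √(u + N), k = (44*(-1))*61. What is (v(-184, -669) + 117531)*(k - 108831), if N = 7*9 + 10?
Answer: -13106469465 - 223030*I*√149 ≈ -1.3106e+10 - 2.7224e+6*I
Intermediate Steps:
k = -2684 (k = -44*61 = -2684)
N = 73 (N = 63 + 10 = 73)
v(X, u) = √(73 + u) (v(X, u) = √(u + 73) = √(73 + u))
(v(-184, -669) + 117531)*(k - 108831) = (√(73 - 669) + 117531)*(-2684 - 108831) = (√(-596) + 117531)*(-111515) = (2*I*√149 + 117531)*(-111515) = (117531 + 2*I*√149)*(-111515) = -13106469465 - 223030*I*√149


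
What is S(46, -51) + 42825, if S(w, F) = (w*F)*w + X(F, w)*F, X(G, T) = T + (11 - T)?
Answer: -65652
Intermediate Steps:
X(G, T) = 11
S(w, F) = 11*F + F*w² (S(w, F) = (w*F)*w + 11*F = (F*w)*w + 11*F = F*w² + 11*F = 11*F + F*w²)
S(46, -51) + 42825 = -51*(11 + 46²) + 42825 = -51*(11 + 2116) + 42825 = -51*2127 + 42825 = -108477 + 42825 = -65652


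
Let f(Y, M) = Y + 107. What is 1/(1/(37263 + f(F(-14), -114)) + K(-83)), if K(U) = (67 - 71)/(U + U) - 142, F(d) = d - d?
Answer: -3101710/440367997 ≈ -0.0070435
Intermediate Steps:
F(d) = 0
f(Y, M) = 107 + Y
K(U) = -142 - 2/U (K(U) = -4*1/(2*U) - 142 = -2/U - 142 = -142 - 2/U)
1/(1/(37263 + f(F(-14), -114)) + K(-83)) = 1/(1/(37263 + (107 + 0)) + (-142 - 2/(-83))) = 1/(1/(37263 + 107) + (-142 - 2*(-1/83))) = 1/(1/37370 + (-142 + 2/83)) = 1/(1/37370 - 11784/83) = 1/(-440367997/3101710) = -3101710/440367997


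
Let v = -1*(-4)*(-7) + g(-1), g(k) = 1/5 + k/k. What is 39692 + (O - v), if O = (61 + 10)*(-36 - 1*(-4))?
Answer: 187234/5 ≈ 37447.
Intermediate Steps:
g(k) = 6/5 (g(k) = 1*(⅕) + 1 = ⅕ + 1 = 6/5)
v = -134/5 (v = -1*(-4)*(-7) + 6/5 = 4*(-7) + 6/5 = -28 + 6/5 = -134/5 ≈ -26.800)
O = -2272 (O = 71*(-36 + 4) = 71*(-32) = -2272)
39692 + (O - v) = 39692 + (-2272 - 1*(-134/5)) = 39692 + (-2272 + 134/5) = 39692 - 11226/5 = 187234/5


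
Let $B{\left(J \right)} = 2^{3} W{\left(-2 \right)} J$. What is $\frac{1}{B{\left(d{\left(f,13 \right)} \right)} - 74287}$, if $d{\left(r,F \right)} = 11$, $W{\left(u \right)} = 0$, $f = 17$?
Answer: $- \frac{1}{74287} \approx -1.3461 \cdot 10^{-5}$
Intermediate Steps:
$B{\left(J \right)} = 0$ ($B{\left(J \right)} = 2^{3} \cdot 0 J = 8 \cdot 0 J = 0 J = 0$)
$\frac{1}{B{\left(d{\left(f,13 \right)} \right)} - 74287} = \frac{1}{0 - 74287} = \frac{1}{-74287} = - \frac{1}{74287}$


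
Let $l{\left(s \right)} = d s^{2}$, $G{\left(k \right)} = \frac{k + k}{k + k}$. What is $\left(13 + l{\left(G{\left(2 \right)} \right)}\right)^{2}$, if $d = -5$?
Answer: $64$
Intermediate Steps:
$G{\left(k \right)} = 1$ ($G{\left(k \right)} = \frac{2 k}{2 k} = 2 k \frac{1}{2 k} = 1$)
$l{\left(s \right)} = - 5 s^{2}$
$\left(13 + l{\left(G{\left(2 \right)} \right)}\right)^{2} = \left(13 - 5 \cdot 1^{2}\right)^{2} = \left(13 - 5\right)^{2} = 8^{2} = 64$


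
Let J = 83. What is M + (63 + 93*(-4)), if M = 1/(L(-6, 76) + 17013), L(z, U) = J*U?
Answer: -7206188/23321 ≈ -309.00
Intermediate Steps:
L(z, U) = 83*U
M = 1/23321 (M = 1/(83*76 + 17013) = 1/(6308 + 17013) = 1/23321 ≈ 4.2880e-5)
M + (63 + 93*(-4)) = 1/23321 + (63 + 93*(-4)) = 1/23321 + (63 - 372) = 1/23321 - 309 = -7206188/23321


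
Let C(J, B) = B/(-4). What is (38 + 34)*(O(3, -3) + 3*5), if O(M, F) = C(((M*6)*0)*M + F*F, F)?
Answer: 1134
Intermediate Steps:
C(J, B) = -B/4 (C(J, B) = B*(-¼) = -B/4)
O(M, F) = -F/4
(38 + 34)*(O(3, -3) + 3*5) = (38 + 34)*(-¼*(-3) + 3*5) = 72*(¾ + 15) = 72*(63/4) = 1134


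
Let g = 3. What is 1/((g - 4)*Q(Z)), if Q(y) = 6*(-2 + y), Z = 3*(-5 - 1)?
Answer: 1/120 ≈ 0.0083333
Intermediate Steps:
Z = -18 (Z = 3*(-6) = -18)
Q(y) = -12 + 6*y
1/((g - 4)*Q(Z)) = 1/((3 - 4)*(-12 + 6*(-18))) = 1/(-(-12 - 108)) = 1/(-1*(-120)) = 1/120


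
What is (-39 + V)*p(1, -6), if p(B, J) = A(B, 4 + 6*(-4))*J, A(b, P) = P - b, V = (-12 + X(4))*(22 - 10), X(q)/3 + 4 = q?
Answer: -23058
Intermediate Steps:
X(q) = -12 + 3*q
V = -144 (V = (-12 + (-12 + 3*4))*(22 - 10) = (-12 + (-12 + 12))*12 = (-12 + 0)*12 = -12*12 = -144)
p(B, J) = J*(-20 - B) (p(B, J) = ((4 + 6*(-4)) - B)*J = ((4 - 24) - B)*J = (-20 - B)*J = J*(-20 - B))
(-39 + V)*p(1, -6) = (-39 - 144)*(-1*(-6)*(20 + 1)) = -(-183)*(-6)*21 = -183*126 = -23058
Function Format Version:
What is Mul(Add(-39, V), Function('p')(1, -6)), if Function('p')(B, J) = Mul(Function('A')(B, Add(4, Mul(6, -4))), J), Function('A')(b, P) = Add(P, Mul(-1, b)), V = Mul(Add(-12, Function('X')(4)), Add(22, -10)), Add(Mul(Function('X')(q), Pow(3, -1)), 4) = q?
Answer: -23058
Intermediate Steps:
Function('X')(q) = Add(-12, Mul(3, q))
V = -144 (V = Mul(Add(-12, Add(-12, Mul(3, 4))), Add(22, -10)) = Mul(Add(-12, Add(-12, 12)), 12) = Mul(Add(-12, 0), 12) = Mul(-12, 12) = -144)
Function('p')(B, J) = Mul(J, Add(-20, Mul(-1, B))) (Function('p')(B, J) = Mul(Add(Add(4, Mul(6, -4)), Mul(-1, B)), J) = Mul(Add(Add(4, -24), Mul(-1, B)), J) = Mul(Add(-20, Mul(-1, B)), J) = Mul(J, Add(-20, Mul(-1, B))))
Mul(Add(-39, V), Function('p')(1, -6)) = Mul(Add(-39, -144), Mul(-1, -6, Add(20, 1))) = Mul(-183, Mul(-1, -6, 21)) = Mul(-183, 126) = -23058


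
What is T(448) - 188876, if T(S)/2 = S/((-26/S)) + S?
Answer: -2644444/13 ≈ -2.0342e+5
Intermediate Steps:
T(S) = 2*S - S²/13 (T(S) = 2*(S/((-26/S)) + S) = 2*(S*(-S/26) + S) = 2*(-S²/26 + S) = 2*(S - S²/26) = 2*S - S²/13)
T(448) - 188876 = (1/13)*448*(26 - 1*448) - 188876 = (1/13)*448*(26 - 448) - 188876 = (1/13)*448*(-422) - 188876 = -189056/13 - 188876 = -2644444/13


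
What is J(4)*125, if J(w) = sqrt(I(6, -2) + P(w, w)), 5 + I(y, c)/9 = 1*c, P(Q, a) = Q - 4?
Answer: 375*I*sqrt(7) ≈ 992.16*I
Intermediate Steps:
P(Q, a) = -4 + Q
I(y, c) = -45 + 9*c (I(y, c) = -45 + 9*(1*c) = -45 + 9*c)
J(w) = sqrt(-67 + w) (J(w) = sqrt((-45 + 9*(-2)) + (-4 + w)) = sqrt((-45 - 18) + (-4 + w)) = sqrt(-63 + (-4 + w)) = sqrt(-67 + w))
J(4)*125 = sqrt(-67 + 4)*125 = sqrt(-63)*125 = (3*I*sqrt(7))*125 = 375*I*sqrt(7)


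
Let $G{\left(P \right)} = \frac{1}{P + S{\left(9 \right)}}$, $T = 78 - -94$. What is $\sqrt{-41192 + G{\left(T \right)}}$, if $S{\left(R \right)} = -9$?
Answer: $\frac{i \sqrt{1094430085}}{163} \approx 202.96 i$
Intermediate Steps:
$T = 172$ ($T = 78 + 94 = 172$)
$G{\left(P \right)} = \frac{1}{-9 + P}$ ($G{\left(P \right)} = \frac{1}{P - 9} = \frac{1}{-9 + P}$)
$\sqrt{-41192 + G{\left(T \right)}} = \sqrt{-41192 + \frac{1}{-9 + 172}} = \sqrt{-41192 + \frac{1}{163}} = \sqrt{- \frac{6714295}{163}} = \frac{i \sqrt{1094430085}}{163}$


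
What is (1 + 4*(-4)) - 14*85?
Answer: -1205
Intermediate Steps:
(1 + 4*(-4)) - 14*85 = (1 - 16) - 1190 = -15 - 1190 = -1205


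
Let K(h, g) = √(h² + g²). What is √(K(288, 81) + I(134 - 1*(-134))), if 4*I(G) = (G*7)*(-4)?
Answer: √(-1876 + 9*√1105) ≈ 39.709*I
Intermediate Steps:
K(h, g) = √(g² + h²)
I(G) = -7*G (I(G) = ((G*7)*(-4))/4 = ((7*G)*(-4))/4 = (-28*G)/4 = -7*G)
√(K(288, 81) + I(134 - 1*(-134))) = √(√(81² + 288²) - 7*(134 - 1*(-134))) = √(√(6561 + 82944) - 7*(134 + 134)) = √(√89505 - 7*268) = √(9*√1105 - 1876) = √(-1876 + 9*√1105)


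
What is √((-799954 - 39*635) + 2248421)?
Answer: √1423702 ≈ 1193.2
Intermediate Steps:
√((-799954 - 39*635) + 2248421) = √((-799954 - 1*24765) + 2248421) = √((-799954 - 24765) + 2248421) = √(-824719 + 2248421) = √1423702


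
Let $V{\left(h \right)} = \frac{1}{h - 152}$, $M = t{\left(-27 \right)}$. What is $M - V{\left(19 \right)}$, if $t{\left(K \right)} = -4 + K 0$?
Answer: $- \frac{531}{133} \approx -3.9925$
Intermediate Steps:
$t{\left(K \right)} = -4$ ($t{\left(K \right)} = -4 + 0 = -4$)
$M = -4$
$V{\left(h \right)} = \frac{1}{-152 + h}$
$M - V{\left(19 \right)} = -4 - \frac{1}{-152 + 19} = -4 - \frac{1}{-133} = -4 - - \frac{1}{133} = -4 + \frac{1}{133} = - \frac{531}{133}$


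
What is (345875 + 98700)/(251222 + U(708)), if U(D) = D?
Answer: 88915/50386 ≈ 1.7647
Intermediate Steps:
(345875 + 98700)/(251222 + U(708)) = (345875 + 98700)/(251222 + 708) = 444575/251930 = 444575*(1/251930) = 88915/50386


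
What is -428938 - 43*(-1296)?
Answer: -373210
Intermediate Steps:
-428938 - 43*(-1296) = -428938 - 1*(-55728) = -428938 + 55728 = -373210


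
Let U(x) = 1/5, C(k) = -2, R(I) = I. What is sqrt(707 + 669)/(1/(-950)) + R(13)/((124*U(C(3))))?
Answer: 65/124 - 3800*sqrt(86) ≈ -35239.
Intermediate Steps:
U(x) = 1/5
sqrt(707 + 669)/(1/(-950)) + R(13)/((124*U(C(3)))) = sqrt(707 + 669)/(1/(-950)) + 13/((124*(1/5))) = sqrt(1376)/(-1/950) + 13/(124/5) = (4*sqrt(86))*(-950) + 13*(5/124) = -3800*sqrt(86) + 65/124 = 65/124 - 3800*sqrt(86)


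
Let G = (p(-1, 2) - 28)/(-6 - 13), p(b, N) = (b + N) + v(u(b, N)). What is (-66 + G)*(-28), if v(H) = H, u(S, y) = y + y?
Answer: 34468/19 ≈ 1814.1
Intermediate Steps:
u(S, y) = 2*y
p(b, N) = b + 3*N (p(b, N) = (b + N) + 2*N = (N + b) + 2*N = b + 3*N)
G = 23/19 (G = ((-1 + 3*2) - 28)/(-6 - 13) = ((-1 + 6) - 28)/(-19) = (5 - 28)*(-1/19) = -23*(-1/19) = 23/19 ≈ 1.2105)
(-66 + G)*(-28) = (-66 + 23/19)*(-28) = -1231/19*(-28) = 34468/19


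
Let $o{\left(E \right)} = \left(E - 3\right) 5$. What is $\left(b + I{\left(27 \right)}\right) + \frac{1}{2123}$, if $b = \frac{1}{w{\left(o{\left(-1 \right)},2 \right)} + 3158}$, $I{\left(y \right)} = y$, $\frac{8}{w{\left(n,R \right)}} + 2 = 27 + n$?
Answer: $\frac{905583571}{33539154} \approx 27.001$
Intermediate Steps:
$o{\left(E \right)} = -15 + 5 E$ ($o{\left(E \right)} = \left(-3 + E\right) 5 = -15 + 5 E$)
$w{\left(n,R \right)} = \frac{8}{25 + n}$ ($w{\left(n,R \right)} = \frac{8}{-2 + \left(27 + n\right)} = \frac{8}{25 + n}$)
$b = \frac{5}{15798}$ ($b = \frac{1}{\frac{8}{25 + \left(-15 + 5 \left(-1\right)\right)} + 3158} = \frac{1}{\frac{8}{25 - 20} + 3158} = \frac{1}{\frac{8}{5} + 3158} = \frac{1}{\frac{15798}{5}} = \frac{5}{15798} \approx 0.0003165$)
$\left(b + I{\left(27 \right)}\right) + \frac{1}{2123} = \left(\frac{5}{15798} + 27\right) + \frac{1}{2123} = \frac{426551}{15798} + \frac{1}{2123} = \frac{905583571}{33539154}$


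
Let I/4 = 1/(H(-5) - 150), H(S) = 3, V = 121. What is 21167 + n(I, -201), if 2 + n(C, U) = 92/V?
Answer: 2561057/121 ≈ 21166.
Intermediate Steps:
I = -4/147 (I = 4/(3 - 150) = 4/(-147) = 4*(-1/147) = -4/147 ≈ -0.027211)
n(C, U) = -150/121 (n(C, U) = -2 + 92/121 = -150/121)
21167 + n(I, -201) = 21167 - 150/121 = 2561057/121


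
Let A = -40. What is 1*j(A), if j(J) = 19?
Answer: 19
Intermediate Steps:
1*j(A) = 1*19 = 19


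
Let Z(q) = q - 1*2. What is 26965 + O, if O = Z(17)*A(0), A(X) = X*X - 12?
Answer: 26785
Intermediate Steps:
Z(q) = -2 + q (Z(q) = q - 2 = -2 + q)
A(X) = -12 + X**2 (A(X) = X**2 - 12 = -12 + X**2)
O = -180 (O = (-2 + 17)*(-12 + 0**2) = 15*(-12 + 0) = 15*(-12) = -180)
26965 + O = 26965 - 180 = 26785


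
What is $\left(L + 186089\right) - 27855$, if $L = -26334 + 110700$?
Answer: $242600$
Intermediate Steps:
$L = 84366$
$\left(L + 186089\right) - 27855 = \left(84366 + 186089\right) - 27855 = 270455 - 27855 = 242600$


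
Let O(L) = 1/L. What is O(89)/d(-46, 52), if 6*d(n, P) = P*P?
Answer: 3/120328 ≈ 2.4932e-5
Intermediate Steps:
d(n, P) = P²/6 (d(n, P) = (P*P)/6 = P²/6)
O(89)/d(-46, 52) = 1/(89*(((⅙)*52²))) = 1/(89*(((⅙)*2704))) = 1/(89*(1352/3)) = (1/89)*(3/1352) = 3/120328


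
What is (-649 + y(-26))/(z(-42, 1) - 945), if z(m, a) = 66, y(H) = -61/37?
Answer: 24074/32523 ≈ 0.74021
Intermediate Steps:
y(H) = -61/37 (y(H) = -61*1/37 = -61/37)
(-649 + y(-26))/(z(-42, 1) - 945) = (-649 - 61/37)/(66 - 945) = -24074/37/(-879) = -24074/37*(-1/879) = 24074/32523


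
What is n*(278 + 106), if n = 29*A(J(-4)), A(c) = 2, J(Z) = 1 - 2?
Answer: 22272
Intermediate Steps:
J(Z) = -1
n = 58 (n = 29*2 = 58)
n*(278 + 106) = 58*(278 + 106) = 58*384 = 22272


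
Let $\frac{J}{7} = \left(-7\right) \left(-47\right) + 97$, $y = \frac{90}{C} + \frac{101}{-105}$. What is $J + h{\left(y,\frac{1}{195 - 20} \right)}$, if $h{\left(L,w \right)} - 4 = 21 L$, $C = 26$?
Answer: $\frac{197502}{65} \approx 3038.5$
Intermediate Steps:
$y = \frac{3412}{1365}$ ($y = \frac{90}{26} + \frac{101}{-105} = 90 \cdot \frac{1}{26} + 101 \left(- \frac{1}{105}\right) = \frac{45}{13} - \frac{101}{105} = \frac{3412}{1365} \approx 2.4996$)
$h{\left(L,w \right)} = 4 + 21 L$
$J = 2982$ ($J = 7 \left(\left(-7\right) \left(-47\right) + 97\right) = 7 \left(329 + 97\right) = 7 \cdot 426 = 2982$)
$J + h{\left(y,\frac{1}{195 - 20} \right)} = 2982 + \left(4 + 21 \cdot \frac{3412}{1365}\right) = 2982 + \left(4 + \frac{3412}{65}\right) = 2982 + \frac{3672}{65} = \frac{197502}{65}$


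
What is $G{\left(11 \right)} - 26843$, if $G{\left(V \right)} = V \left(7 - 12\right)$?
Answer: $-26898$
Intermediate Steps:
$G{\left(V \right)} = - 5 V$ ($G{\left(V \right)} = V \left(7 - 12\right) = V \left(-5\right) = - 5 V$)
$G{\left(11 \right)} - 26843 = \left(-5\right) 11 - 26843 = -55 - 26843 = -26898$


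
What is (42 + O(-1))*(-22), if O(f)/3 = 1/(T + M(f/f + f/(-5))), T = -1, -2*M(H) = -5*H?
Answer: -957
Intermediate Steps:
M(H) = 5*H/2 (M(H) = -(-5)*H/2 = 5*H/2)
O(f) = 3/(3/2 - f/2) (O(f) = 3/(-1 + 5*(f/f + f/(-5))/2) = 3/(-1 + 5*(1 + f*(-1/5))/2) = 3/(-1 + 5*(1 - f/5)/2) = 3/(-1 + (5/2 - f/2)) = 3/(3/2 - f/2))
(42 + O(-1))*(-22) = (42 - 6/(-3 - 1))*(-22) = (42 - 6/(-4))*(-22) = (42 - 6*(-1/4))*(-22) = (42 + 3/2)*(-22) = (87/2)*(-22) = -957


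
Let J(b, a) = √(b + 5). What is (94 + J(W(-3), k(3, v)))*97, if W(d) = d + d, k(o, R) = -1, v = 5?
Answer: 9118 + 97*I ≈ 9118.0 + 97.0*I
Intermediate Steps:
W(d) = 2*d
J(b, a) = √(5 + b)
(94 + J(W(-3), k(3, v)))*97 = (94 + √(5 + 2*(-3)))*97 = (94 + √(5 - 6))*97 = (94 + √(-1))*97 = (94 + I)*97 = 9118 + 97*I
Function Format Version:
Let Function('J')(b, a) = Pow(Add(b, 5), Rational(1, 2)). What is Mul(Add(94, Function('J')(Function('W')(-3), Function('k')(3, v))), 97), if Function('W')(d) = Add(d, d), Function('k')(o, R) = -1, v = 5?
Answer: Add(9118, Mul(97, I)) ≈ Add(9118.0, Mul(97.000, I))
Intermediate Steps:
Function('W')(d) = Mul(2, d)
Function('J')(b, a) = Pow(Add(5, b), Rational(1, 2))
Mul(Add(94, Function('J')(Function('W')(-3), Function('k')(3, v))), 97) = Mul(Add(94, Pow(Add(5, Mul(2, -3)), Rational(1, 2))), 97) = Mul(Add(94, Pow(Add(5, -6), Rational(1, 2))), 97) = Mul(Add(94, Pow(-1, Rational(1, 2))), 97) = Mul(Add(94, I), 97) = Add(9118, Mul(97, I))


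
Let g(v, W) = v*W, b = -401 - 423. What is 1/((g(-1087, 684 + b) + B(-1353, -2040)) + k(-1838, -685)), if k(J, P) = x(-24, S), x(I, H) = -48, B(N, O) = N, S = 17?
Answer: 1/150779 ≈ 6.6322e-6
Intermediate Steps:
k(J, P) = -48
b = -824
g(v, W) = W*v
1/((g(-1087, 684 + b) + B(-1353, -2040)) + k(-1838, -685)) = 1/(((684 - 824)*(-1087) - 1353) - 48) = 1/((-140*(-1087) - 1353) - 48) = 1/((152180 - 1353) - 48) = 1/(150827 - 48) = 1/150779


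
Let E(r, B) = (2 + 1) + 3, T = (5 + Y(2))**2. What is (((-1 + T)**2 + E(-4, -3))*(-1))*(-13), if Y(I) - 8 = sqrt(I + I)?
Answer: 652366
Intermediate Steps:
Y(I) = 8 + sqrt(2)*sqrt(I) (Y(I) = 8 + sqrt(I + I) = 8 + sqrt(2*I) = 8 + sqrt(2)*sqrt(I))
T = 225 (T = (5 + (8 + sqrt(2)*sqrt(2)))**2 = (5 + (8 + 2))**2 = (5 + 10)**2 = 15**2 = 225)
E(r, B) = 6 (E(r, B) = 3 + 3 = 6)
(((-1 + T)**2 + E(-4, -3))*(-1))*(-13) = (((-1 + 225)**2 + 6)*(-1))*(-13) = ((224**2 + 6)*(-1))*(-13) = ((50176 + 6)*(-1))*(-13) = (50182*(-1))*(-13) = -50182*(-13) = 652366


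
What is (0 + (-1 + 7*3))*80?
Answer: 1600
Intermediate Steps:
(0 + (-1 + 7*3))*80 = (0 + (-1 + 21))*80 = (0 + 20)*80 = 20*80 = 1600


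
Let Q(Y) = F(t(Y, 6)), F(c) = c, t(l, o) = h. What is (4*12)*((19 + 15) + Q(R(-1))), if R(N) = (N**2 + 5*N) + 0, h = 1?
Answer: 1680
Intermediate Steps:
t(l, o) = 1
R(N) = N**2 + 5*N
Q(Y) = 1
(4*12)*((19 + 15) + Q(R(-1))) = (4*12)*((19 + 15) + 1) = 48*(34 + 1) = 48*35 = 1680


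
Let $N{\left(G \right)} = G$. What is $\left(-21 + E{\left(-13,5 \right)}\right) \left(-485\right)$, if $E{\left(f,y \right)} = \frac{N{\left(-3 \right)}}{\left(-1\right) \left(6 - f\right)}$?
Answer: $\frac{192060}{19} \approx 10108.0$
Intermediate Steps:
$E{\left(f,y \right)} = - \frac{3}{-6 + f}$ ($E{\left(f,y \right)} = - \frac{3}{\left(-1\right) \left(6 - f\right)} = - \frac{3}{-6 + f}$)
$\left(-21 + E{\left(-13,5 \right)}\right) \left(-485\right) = \left(-21 - \frac{3}{-6 - 13}\right) \left(-485\right) = \left(-21 - \frac{3}{-19}\right) \left(-485\right) = \left(-21 - - \frac{3}{19}\right) \left(-485\right) = \left(-21 + \frac{3}{19}\right) \left(-485\right) = \left(- \frac{396}{19}\right) \left(-485\right) = \frac{192060}{19}$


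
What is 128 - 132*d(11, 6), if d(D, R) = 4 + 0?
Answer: -400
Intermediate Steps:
d(D, R) = 4
128 - 132*d(11, 6) = 128 - 132*4 = 128 - 528 = -400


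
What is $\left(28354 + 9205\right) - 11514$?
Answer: $26045$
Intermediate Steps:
$\left(28354 + 9205\right) - 11514 = 37559 - 11514 = 26045$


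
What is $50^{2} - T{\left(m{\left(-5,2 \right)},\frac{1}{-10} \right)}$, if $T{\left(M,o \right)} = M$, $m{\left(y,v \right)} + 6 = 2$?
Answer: $2504$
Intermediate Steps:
$m{\left(y,v \right)} = -4$ ($m{\left(y,v \right)} = -6 + 2 = -4$)
$50^{2} - T{\left(m{\left(-5,2 \right)},\frac{1}{-10} \right)} = 50^{2} - -4 = 2500 + 4 = 2504$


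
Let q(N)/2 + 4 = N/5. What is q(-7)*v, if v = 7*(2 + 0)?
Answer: -756/5 ≈ -151.20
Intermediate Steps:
v = 14 (v = 7*2 = 14)
q(N) = -8 + 2*N/5 (q(N) = -8 + 2*(N/5) = -8 + 2*N/5)
q(-7)*v = (-8 + (⅖)*(-7))*14 = (-8 - 14/5)*14 = -54/5*14 = -756/5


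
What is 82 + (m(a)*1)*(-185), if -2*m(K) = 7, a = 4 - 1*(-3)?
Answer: 1459/2 ≈ 729.50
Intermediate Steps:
a = 7 (a = 4 + 3 = 7)
m(K) = -7/2 (m(K) = -1/2*7 = -7/2)
82 + (m(a)*1)*(-185) = 82 - 7/2*1*(-185) = 82 - 7/2*(-185) = 82 + 1295/2 = 1459/2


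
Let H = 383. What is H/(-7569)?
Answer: -383/7569 ≈ -0.050601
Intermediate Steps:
H/(-7569) = 383/(-7569) = 383*(-1/7569) = -383/7569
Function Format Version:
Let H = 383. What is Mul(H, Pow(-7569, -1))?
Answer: Rational(-383, 7569) ≈ -0.050601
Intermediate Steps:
Mul(H, Pow(-7569, -1)) = Mul(383, Pow(-7569, -1)) = Mul(383, Rational(-1, 7569)) = Rational(-383, 7569)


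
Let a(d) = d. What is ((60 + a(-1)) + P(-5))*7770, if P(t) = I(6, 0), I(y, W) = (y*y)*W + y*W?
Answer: 458430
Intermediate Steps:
I(y, W) = W*y + W*y**2 (I(y, W) = y**2*W + W*y = W*y**2 + W*y = W*y + W*y**2)
P(t) = 0 (P(t) = 0*6*(1 + 6) = 0*6*7 = 0)
((60 + a(-1)) + P(-5))*7770 = ((60 - 1) + 0)*7770 = (59 + 0)*7770 = 59*7770 = 458430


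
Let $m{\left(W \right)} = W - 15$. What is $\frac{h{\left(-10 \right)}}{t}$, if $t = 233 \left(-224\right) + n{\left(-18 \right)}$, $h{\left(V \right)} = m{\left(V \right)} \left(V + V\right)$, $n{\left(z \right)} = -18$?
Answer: $- \frac{50}{5221} \approx -0.0095767$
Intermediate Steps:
$m{\left(W \right)} = -15 + W$
$h{\left(V \right)} = 2 V \left(-15 + V\right)$ ($h{\left(V \right)} = \left(-15 + V\right) \left(V + V\right) = \left(-15 + V\right) 2 V = 2 V \left(-15 + V\right)$)
$t = -52210$ ($t = 233 \left(-224\right) - 18 = -52192 - 18 = -52210$)
$\frac{h{\left(-10 \right)}}{t} = \frac{2 \left(-10\right) \left(-15 - 10\right)}{-52210} = 2 \left(-10\right) \left(-25\right) \left(- \frac{1}{52210}\right) = 500 \left(- \frac{1}{52210}\right) = - \frac{50}{5221}$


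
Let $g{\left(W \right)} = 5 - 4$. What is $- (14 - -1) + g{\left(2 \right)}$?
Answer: $-14$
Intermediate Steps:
$g{\left(W \right)} = 1$ ($g{\left(W \right)} = 5 - 4 = 1$)
$- (14 - -1) + g{\left(2 \right)} = - (14 - -1) + 1 = - (14 + 1) + 1 = \left(-1\right) 15 + 1 = -15 + 1 = -14$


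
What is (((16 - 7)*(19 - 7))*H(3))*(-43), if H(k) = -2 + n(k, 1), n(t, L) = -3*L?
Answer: 23220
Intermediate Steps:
H(k) = -5 (H(k) = -2 - 3*1 = -2 - 3 = -5)
(((16 - 7)*(19 - 7))*H(3))*(-43) = (((16 - 7)*(19 - 7))*(-5))*(-43) = ((9*12)*(-5))*(-43) = (108*(-5))*(-43) = -540*(-43) = 23220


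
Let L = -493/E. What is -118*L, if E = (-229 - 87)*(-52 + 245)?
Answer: -29087/30494 ≈ -0.95386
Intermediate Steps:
E = -60988 (E = -316*193 = -60988)
L = 493/60988 (L = -493/(-60988) = -493*(-1/60988) = 493/60988 ≈ 0.0080836)
-118*L = -118*493/60988 = -29087/30494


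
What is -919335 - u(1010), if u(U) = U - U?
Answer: -919335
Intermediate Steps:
u(U) = 0
-919335 - u(1010) = -919335 - 1*0 = -919335 + 0 = -919335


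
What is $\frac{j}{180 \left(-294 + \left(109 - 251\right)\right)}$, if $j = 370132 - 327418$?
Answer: $- \frac{2373}{4360} \approx -0.54427$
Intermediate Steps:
$j = 42714$
$\frac{j}{180 \left(-294 + \left(109 - 251\right)\right)} = \frac{42714}{180 \left(-294 + \left(109 - 251\right)\right)} = \frac{42714}{180 \left(-294 - 142\right)} = \frac{42714}{180 \left(-436\right)} = \frac{42714}{-78480} = 42714 \left(- \frac{1}{78480}\right) = - \frac{2373}{4360}$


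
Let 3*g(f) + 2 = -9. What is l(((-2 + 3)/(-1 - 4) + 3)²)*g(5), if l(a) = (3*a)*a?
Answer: -422576/625 ≈ -676.12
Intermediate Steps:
g(f) = -11/3 (g(f) = -⅔ + (⅓)*(-9) = -⅔ - 3 = -11/3)
l(a) = 3*a²
l(((-2 + 3)/(-1 - 4) + 3)²)*g(5) = (3*(((-2 + 3)/(-1 - 4) + 3)²)²)*(-11/3) = (3*((1/(-5) + 3)²)²)*(-11/3) = (3*((1*(-⅕) + 3)²)²)*(-11/3) = (3*((-⅕ + 3)²)²)*(-11/3) = (3*((14/5)²)²)*(-11/3) = (3*(196/25)²)*(-11/3) = (3*(38416/625))*(-11/3) = (115248/625)*(-11/3) = -422576/625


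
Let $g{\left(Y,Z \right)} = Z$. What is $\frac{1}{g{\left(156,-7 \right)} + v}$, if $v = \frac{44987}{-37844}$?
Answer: $- \frac{37844}{309895} \approx -0.12212$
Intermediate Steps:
$v = - \frac{44987}{37844}$ ($v = 44987 \left(- \frac{1}{37844}\right) = - \frac{44987}{37844} \approx -1.1887$)
$\frac{1}{g{\left(156,-7 \right)} + v} = \frac{1}{-7 - \frac{44987}{37844}} = \frac{1}{- \frac{309895}{37844}} = - \frac{37844}{309895}$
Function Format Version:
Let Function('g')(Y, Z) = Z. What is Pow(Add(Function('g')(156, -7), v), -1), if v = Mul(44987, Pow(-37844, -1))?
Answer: Rational(-37844, 309895) ≈ -0.12212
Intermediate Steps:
v = Rational(-44987, 37844) (v = Mul(44987, Rational(-1, 37844)) = Rational(-44987, 37844) ≈ -1.1887)
Pow(Add(Function('g')(156, -7), v), -1) = Pow(Add(-7, Rational(-44987, 37844)), -1) = Pow(Rational(-309895, 37844), -1) = Rational(-37844, 309895)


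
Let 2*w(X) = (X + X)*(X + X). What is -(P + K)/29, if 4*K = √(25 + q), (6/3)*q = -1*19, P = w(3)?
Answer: -18/29 - √62/232 ≈ -0.65463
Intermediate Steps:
w(X) = 2*X² (w(X) = ((X + X)*(X + X))/2 = ((2*X)*(2*X))/2 = (4*X²)/2 = 2*X²)
P = 18 (P = 2*3² = 2*9 = 18)
q = -19/2 (q = (-1*19)/2 = (½)*(-19) = -19/2 ≈ -9.5000)
K = √62/8 (K = √(25 - 19/2)/4 = √(31/2)/4 = (√62/2)/4 = √62/8 ≈ 0.98425)
-(P + K)/29 = -(18 + √62/8)/29 = -(18/29 + √62/232) = -18/29 - √62/232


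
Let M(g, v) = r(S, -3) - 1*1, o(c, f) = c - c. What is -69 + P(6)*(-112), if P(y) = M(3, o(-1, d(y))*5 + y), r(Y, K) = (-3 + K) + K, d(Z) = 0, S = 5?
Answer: 1051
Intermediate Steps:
r(Y, K) = -3 + 2*K
o(c, f) = 0
M(g, v) = -10 (M(g, v) = (-3 + 2*(-3)) - 1*1 = (-3 - 6) - 1 = -9 - 1 = -10)
P(y) = -10
-69 + P(6)*(-112) = -69 - 10*(-112) = -69 + 1120 = 1051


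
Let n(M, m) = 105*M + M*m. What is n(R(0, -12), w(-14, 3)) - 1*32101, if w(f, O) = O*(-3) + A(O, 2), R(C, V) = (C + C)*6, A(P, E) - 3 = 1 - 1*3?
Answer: -32101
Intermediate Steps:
A(P, E) = 1 (A(P, E) = 3 + (1 - 1*3) = 3 + (1 - 3) = 3 - 2 = 1)
R(C, V) = 12*C (R(C, V) = (2*C)*6 = 12*C)
w(f, O) = 1 - 3*O (w(f, O) = O*(-3) + 1 = -3*O + 1 = 1 - 3*O)
n(R(0, -12), w(-14, 3)) - 1*32101 = (12*0)*(105 + (1 - 3*3)) - 1*32101 = 0*(105 + (1 - 9)) - 32101 = 0*(105 - 8) - 32101 = 0*97 - 32101 = 0 - 32101 = -32101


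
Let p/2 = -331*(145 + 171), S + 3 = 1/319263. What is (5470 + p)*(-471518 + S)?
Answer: 30668148740379884/319263 ≈ 9.6059e+10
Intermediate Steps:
S = -957788/319263 (S = -3 + 1/319263 = -957788/319263 ≈ -3.0000)
p = -209192 (p = 2*(-331*(145 + 171)) = 2*(-331*316) = 2*(-104596) = -209192)
(5470 + p)*(-471518 + S) = (5470 - 209192)*(-471518 - 957788/319263) = -203722*(-150539209022/319263) = 30668148740379884/319263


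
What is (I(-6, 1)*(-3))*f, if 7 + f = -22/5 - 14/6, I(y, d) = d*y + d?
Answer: -206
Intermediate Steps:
I(y, d) = d + d*y
f = -206/15 (f = -7 + (-22/5 - 14/6) = -7 + (-22*⅕ - 14*⅙) = -7 + (-22/5 - 7/3) = -7 - 101/15 = -206/15 ≈ -13.733)
(I(-6, 1)*(-3))*f = ((1*(1 - 6))*(-3))*(-206/15) = ((1*(-5))*(-3))*(-206/15) = -5*(-3)*(-206/15) = 15*(-206/15) = -206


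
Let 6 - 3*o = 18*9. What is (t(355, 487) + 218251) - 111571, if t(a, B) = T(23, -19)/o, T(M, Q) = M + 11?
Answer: 2773663/26 ≈ 1.0668e+5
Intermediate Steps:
T(M, Q) = 11 + M
o = -52 (o = 2 - 6*9 = 2 - ⅓*162 = 2 - 54 = -52)
t(a, B) = -17/26 (t(a, B) = (11 + 23)/(-52) = 34*(-1/52) = -17/26)
(t(355, 487) + 218251) - 111571 = (-17/26 + 218251) - 111571 = 5674509/26 - 111571 = 2773663/26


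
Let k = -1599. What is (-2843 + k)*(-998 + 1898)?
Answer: -3997800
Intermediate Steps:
(-2843 + k)*(-998 + 1898) = (-2843 - 1599)*(-998 + 1898) = -4442*900 = -3997800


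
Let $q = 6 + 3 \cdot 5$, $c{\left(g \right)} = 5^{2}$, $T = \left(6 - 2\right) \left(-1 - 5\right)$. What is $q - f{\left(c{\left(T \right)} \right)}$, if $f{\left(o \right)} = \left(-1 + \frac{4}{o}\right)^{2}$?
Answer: $\frac{12684}{625} \approx 20.294$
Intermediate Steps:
$T = -24$ ($T = 4 \left(-6\right) = -24$)
$c{\left(g \right)} = 25$
$q = 21$ ($q = 6 + 15 = 21$)
$q - f{\left(c{\left(T \right)} \right)} = 21 - \frac{\left(-4 + 25\right)^{2}}{625} = 21 - \frac{21^{2}}{625} = 21 - \frac{1}{625} \cdot 441 = 21 - \frac{441}{625} = \frac{12684}{625}$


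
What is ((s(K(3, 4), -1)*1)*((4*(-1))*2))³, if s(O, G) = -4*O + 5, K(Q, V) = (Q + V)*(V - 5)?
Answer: -18399744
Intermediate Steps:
K(Q, V) = (-5 + V)*(Q + V) (K(Q, V) = (Q + V)*(-5 + V) = (-5 + V)*(Q + V))
s(O, G) = 5 - 4*O
((s(K(3, 4), -1)*1)*((4*(-1))*2))³ = (((5 - 4*(4² - 5*3 - 5*4 + 3*4))*1)*((4*(-1))*2))³ = (((5 - 4*(16 - 15 - 20 + 12))*1)*(-4*2))³ = (((5 - 4*(-7))*1)*(-8))³ = (((5 + 28)*1)*(-8))³ = ((33*1)*(-8))³ = (33*(-8))³ = (-264)³ = -18399744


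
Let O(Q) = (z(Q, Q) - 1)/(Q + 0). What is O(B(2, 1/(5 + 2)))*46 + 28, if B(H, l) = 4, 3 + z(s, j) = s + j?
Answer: 74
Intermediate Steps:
z(s, j) = -3 + j + s (z(s, j) = -3 + (s + j) = -3 + (j + s) = -3 + j + s)
O(Q) = (-4 + 2*Q)/Q (O(Q) = ((-3 + Q + Q) - 1)/(Q + 0) = ((-3 + 2*Q) - 1)/Q = (-4 + 2*Q)/Q)
O(B(2, 1/(5 + 2)))*46 + 28 = (2 - 4/4)*46 + 28 = (2 - 4*¼)*46 + 28 = (2 - 1)*46 + 28 = 1*46 + 28 = 46 + 28 = 74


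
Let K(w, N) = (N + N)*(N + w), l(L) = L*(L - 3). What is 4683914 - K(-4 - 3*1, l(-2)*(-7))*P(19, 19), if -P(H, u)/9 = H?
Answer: 6527294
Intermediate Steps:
P(H, u) = -9*H
l(L) = L*(-3 + L)
K(w, N) = 2*N*(N + w) (K(w, N) = (2*N)*(N + w) = 2*N*(N + w))
4683914 - K(-4 - 3*1, l(-2)*(-7))*P(19, 19) = 4683914 - 2*(-2*(-3 - 2)*(-7))*(-2*(-3 - 2)*(-7) + (-4 - 3*1))*(-9*19) = 4683914 - 2*(-2*(-5)*(-7))*(-2*(-5)*(-7) + (-4 - 3))*(-171) = 4683914 - 2*(10*(-7))*(10*(-7) - 7)*(-171) = 4683914 - 2*(-70)*(-70 - 7)*(-171) = 4683914 - 2*(-70)*(-77)*(-171) = 4683914 - 10780*(-171) = 4683914 - 1*(-1843380) = 4683914 + 1843380 = 6527294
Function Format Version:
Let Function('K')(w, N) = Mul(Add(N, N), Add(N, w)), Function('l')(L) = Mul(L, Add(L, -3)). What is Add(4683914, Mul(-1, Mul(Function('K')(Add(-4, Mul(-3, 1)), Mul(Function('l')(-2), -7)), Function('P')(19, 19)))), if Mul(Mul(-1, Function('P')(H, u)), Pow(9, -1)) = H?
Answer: 6527294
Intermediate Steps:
Function('P')(H, u) = Mul(-9, H)
Function('l')(L) = Mul(L, Add(-3, L))
Function('K')(w, N) = Mul(2, N, Add(N, w)) (Function('K')(w, N) = Mul(Mul(2, N), Add(N, w)) = Mul(2, N, Add(N, w)))
Add(4683914, Mul(-1, Mul(Function('K')(Add(-4, Mul(-3, 1)), Mul(Function('l')(-2), -7)), Function('P')(19, 19)))) = Add(4683914, Mul(-1, Mul(Mul(2, Mul(Mul(-2, Add(-3, -2)), -7), Add(Mul(Mul(-2, Add(-3, -2)), -7), Add(-4, Mul(-3, 1)))), Mul(-9, 19)))) = Add(4683914, Mul(-1, Mul(Mul(2, Mul(Mul(-2, -5), -7), Add(Mul(Mul(-2, -5), -7), Add(-4, -3))), -171))) = Add(4683914, Mul(-1, Mul(Mul(2, Mul(10, -7), Add(Mul(10, -7), -7)), -171))) = Add(4683914, Mul(-1, Mul(Mul(2, -70, Add(-70, -7)), -171))) = Add(4683914, Mul(-1, Mul(Mul(2, -70, -77), -171))) = Add(4683914, Mul(-1, Mul(10780, -171))) = Add(4683914, Mul(-1, -1843380)) = Add(4683914, 1843380) = 6527294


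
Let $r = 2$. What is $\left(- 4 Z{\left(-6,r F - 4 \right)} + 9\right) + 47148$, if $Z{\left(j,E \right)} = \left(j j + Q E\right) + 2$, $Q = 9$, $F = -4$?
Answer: $47437$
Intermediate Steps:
$Z{\left(j,E \right)} = 2 + j^{2} + 9 E$ ($Z{\left(j,E \right)} = \left(j j + 9 E\right) + 2 = \left(j^{2} + 9 E\right) + 2 = 2 + j^{2} + 9 E$)
$\left(- 4 Z{\left(-6,r F - 4 \right)} + 9\right) + 47148 = \left(- 4 \left(2 + \left(-6\right)^{2} + 9 \left(2 \left(-4\right) - 4\right)\right) + 9\right) + 47148 = \left(- 4 \left(2 + 36 + 9 \left(-8 - 4\right)\right) + 9\right) + 47148 = \left(- 4 \left(2 + 36 + 9 \left(-12\right)\right) + 9\right) + 47148 = \left(- 4 \left(2 + 36 - 108\right) + 9\right) + 47148 = \left(\left(-4\right) \left(-70\right) + 9\right) + 47148 = \left(280 + 9\right) + 47148 = 289 + 47148 = 47437$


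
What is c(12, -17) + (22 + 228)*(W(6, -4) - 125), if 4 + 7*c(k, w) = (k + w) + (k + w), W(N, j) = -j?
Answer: -30252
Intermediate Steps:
c(k, w) = -4/7 + 2*k/7 + 2*w/7 (c(k, w) = -4/7 + ((k + w) + (k + w))/7 = -4/7 + (2*k + 2*w)/7 = -4/7 + (2*k/7 + 2*w/7) = -4/7 + 2*k/7 + 2*w/7)
c(12, -17) + (22 + 228)*(W(6, -4) - 125) = (-4/7 + (2/7)*12 + (2/7)*(-17)) + (22 + 228)*(-1*(-4) - 125) = (-4/7 + 24/7 - 34/7) + 250*(4 - 125) = -2 + 250*(-121) = -2 - 30250 = -30252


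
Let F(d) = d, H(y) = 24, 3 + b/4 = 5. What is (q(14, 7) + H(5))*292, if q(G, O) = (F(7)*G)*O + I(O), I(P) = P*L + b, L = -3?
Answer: 203524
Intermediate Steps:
b = 8 (b = -12 + 4*5 = -12 + 20 = 8)
I(P) = 8 - 3*P (I(P) = P*(-3) + 8 = -3*P + 8 = 8 - 3*P)
q(G, O) = 8 - 3*O + 7*G*O (q(G, O) = (7*G)*O + (8 - 3*O) = 7*G*O + (8 - 3*O) = 8 - 3*O + 7*G*O)
(q(14, 7) + H(5))*292 = ((8 - 3*7 + 7*14*7) + 24)*292 = ((8 - 21 + 686) + 24)*292 = (673 + 24)*292 = 697*292 = 203524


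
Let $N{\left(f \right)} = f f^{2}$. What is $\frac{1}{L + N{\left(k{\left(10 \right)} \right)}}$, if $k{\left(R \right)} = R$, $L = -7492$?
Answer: $- \frac{1}{6492} \approx -0.00015404$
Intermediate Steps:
$N{\left(f \right)} = f^{3}$
$\frac{1}{L + N{\left(k{\left(10 \right)} \right)}} = \frac{1}{-7492 + 10^{3}} = \frac{1}{-7492 + 1000} = \frac{1}{-6492} = - \frac{1}{6492}$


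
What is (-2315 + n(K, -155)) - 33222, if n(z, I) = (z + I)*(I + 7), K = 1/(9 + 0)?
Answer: -113521/9 ≈ -12613.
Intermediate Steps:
K = ⅑ (K = 1/9 = ⅑ ≈ 0.11111)
n(z, I) = (7 + I)*(I + z) (n(z, I) = (I + z)*(7 + I) = (7 + I)*(I + z))
(-2315 + n(K, -155)) - 33222 = (-2315 + ((-155)² + 7*(-155) + 7*(⅑) - 155*⅑)) - 33222 = (-2315 + (24025 - 1085 + 7/9 - 155/9)) - 33222 = (-2315 + 206312/9) - 33222 = 185477/9 - 33222 = -113521/9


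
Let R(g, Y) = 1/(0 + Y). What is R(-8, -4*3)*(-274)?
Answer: 137/6 ≈ 22.833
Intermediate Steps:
R(g, Y) = 1/Y
R(-8, -4*3)*(-274) = -274/(-4*3) = -274/(-12) = -1/12*(-274) = 137/6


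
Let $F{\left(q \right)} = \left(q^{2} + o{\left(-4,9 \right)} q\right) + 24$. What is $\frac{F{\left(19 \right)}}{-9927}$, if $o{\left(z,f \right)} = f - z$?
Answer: $- \frac{632}{9927} \approx -0.063665$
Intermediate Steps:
$F{\left(q \right)} = 24 + q^{2} + 13 q$ ($F{\left(q \right)} = \left(q^{2} + \left(9 - -4\right) q\right) + 24 = \left(q^{2} + \left(9 + 4\right) q\right) + 24 = \left(q^{2} + 13 q\right) + 24 = 24 + q^{2} + 13 q$)
$\frac{F{\left(19 \right)}}{-9927} = \frac{24 + 19^{2} + 13 \cdot 19}{-9927} = \left(24 + 361 + 247\right) \left(- \frac{1}{9927}\right) = 632 \left(- \frac{1}{9927}\right) = - \frac{632}{9927}$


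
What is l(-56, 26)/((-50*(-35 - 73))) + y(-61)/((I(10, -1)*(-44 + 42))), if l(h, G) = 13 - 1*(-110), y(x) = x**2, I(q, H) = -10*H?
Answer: -334849/1800 ≈ -186.03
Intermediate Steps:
l(h, G) = 123 (l(h, G) = 13 + 110 = 123)
l(-56, 26)/((-50*(-35 - 73))) + y(-61)/((I(10, -1)*(-44 + 42))) = 123/((-50*(-35 - 73))) + (-61)**2/(((-10*(-1))*(-44 + 42))) = 123/((-50*(-108))) + 3721/((10*(-2))) = 123/5400 + 3721/(-20) = 123*(1/5400) + 3721*(-1/20) = 41/1800 - 3721/20 = -334849/1800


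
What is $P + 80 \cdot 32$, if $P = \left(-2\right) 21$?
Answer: $2518$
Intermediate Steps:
$P = -42$
$P + 80 \cdot 32 = -42 + 80 \cdot 32 = -42 + 2560 = 2518$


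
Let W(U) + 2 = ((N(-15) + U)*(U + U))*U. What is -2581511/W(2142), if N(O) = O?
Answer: -2581511/19518049654 ≈ -0.00013226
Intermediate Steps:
W(U) = -2 + 2*U²*(-15 + U) (W(U) = -2 + ((-15 + U)*(U + U))*U = -2 + ((-15 + U)*(2*U))*U = -2 + (2*U*(-15 + U))*U = -2 + 2*U²*(-15 + U))
-2581511/W(2142) = -2581511/(-2 - 30*2142² + 2*2142³) = -2581511/(-2 - 30*4588164 + 2*9827847288) = -2581511/(-2 - 137644920 + 19655694576) = -2581511/19518049654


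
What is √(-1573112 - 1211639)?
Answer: I*√2784751 ≈ 1668.8*I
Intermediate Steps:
√(-1573112 - 1211639) = √(-2784751) = I*√2784751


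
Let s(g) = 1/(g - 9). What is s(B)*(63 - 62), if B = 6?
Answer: -⅓ ≈ -0.33333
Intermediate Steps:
s(g) = 1/(-9 + g)
s(B)*(63 - 62) = (63 - 62)/(-9 + 6) = 1/(-3) = -⅓*1 = -⅓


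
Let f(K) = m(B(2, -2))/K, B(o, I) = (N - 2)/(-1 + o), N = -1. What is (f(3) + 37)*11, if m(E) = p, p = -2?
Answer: 1199/3 ≈ 399.67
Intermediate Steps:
B(o, I) = -3/(-1 + o) (B(o, I) = (-1 - 2)/(-1 + o) = -3/(-1 + o))
m(E) = -2
f(K) = -2/K
(f(3) + 37)*11 = (-2/3 + 37)*11 = (109/3)*11 = 1199/3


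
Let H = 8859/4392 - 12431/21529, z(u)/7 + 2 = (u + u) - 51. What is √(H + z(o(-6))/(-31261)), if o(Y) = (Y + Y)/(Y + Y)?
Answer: 5*√14087363826017746455486/492649226508 ≈ 1.2046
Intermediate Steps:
o(Y) = 1 (o(Y) = (2*Y)/((2*Y)) = (2*Y)*(1/(2*Y)) = 1)
z(u) = -371 + 14*u (z(u) = -14 + 7*((u + u) - 51) = -14 + 7*(2*u - 51) = -14 + 7*(-51 + 2*u) = -14 + (-357 + 14*u) = -371 + 14*u)
H = 45376153/31518456 (H = 8859*(1/4392) - 12431*1/21529 = 2953/1464 - 12431/21529 = 45376153/31518456 ≈ 1.4397)
√(H + z(o(-6))/(-31261)) = √(45376153/31518456 + (-371 + 14*1)/(-31261)) = √(45376153/31518456 + (-371 + 14)*(-1/31261)) = √(45376153/31518456 - 357*(-1/31261)) = √(45376153/31518456 + 357/31261) = √(1429756007725/985298453016) = 5*√14087363826017746455486/492649226508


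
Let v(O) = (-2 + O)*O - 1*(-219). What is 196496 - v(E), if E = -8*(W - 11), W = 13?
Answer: 195989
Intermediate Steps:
E = -16 (E = -8*(13 - 11) = -8*2 = -16)
v(O) = 219 + O*(-2 + O) (v(O) = O*(-2 + O) + 219 = 219 + O*(-2 + O))
196496 - v(E) = 196496 - (219 + (-16)² - 2*(-16)) = 196496 - (219 + 256 + 32) = 196496 - 1*507 = 196496 - 507 = 195989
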